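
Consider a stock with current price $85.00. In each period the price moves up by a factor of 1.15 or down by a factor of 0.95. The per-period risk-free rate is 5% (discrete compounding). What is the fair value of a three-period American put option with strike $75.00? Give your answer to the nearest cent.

$0.23

Risk-neutral probability p = (1 + 0.05 − 0.95)/(1.15 − 0.95) = 0.1000/0.2000 = 0.5000
Terminal stock prices: S_uuu = 129.3, S_uud = 106.8, S_udd = 88.22, S_ddd = 72.88
Terminal payoffs (K − S): max(-54.27, 0) = 0, max(-31.79, 0) = 0, max(-13.22, 0) = 0, max(2.123, 0) = 2.123
Node uu (S = 112.4): continuation = 1/1.05·[0.5000·0.0000 + 0.5000·0.0000] = 0.0000; exercise value = 0.0000 ≤ continuation, so V_uu = 0.0000
Node ud (S = 92.86): continuation = 1/1.05·[0.5000·0.0000 + 0.5000·0.0000] = 0.0000; exercise value = 0.0000 ≤ continuation, so V_ud = 0.0000
Node dd (S = 76.71): continuation = 1/1.05·[0.5000·0.0000 + 0.5000·2.1231] = 1.0110; exercise value = 0.0000 ≤ continuation, so V_dd = 1.0110
Node u (S = 97.75): continuation = 1/1.05·[0.5000·0.0000 + 0.5000·0.0000] = 0.0000; exercise value = 0.0000 ≤ continuation, so V_u = 0.0000
Node d (S = 80.75): continuation = 1/1.05·[0.5000·0.0000 + 0.5000·1.0110] = 0.4814; exercise value = 0.0000 ≤ continuation, so V_d = 0.4814
Node 0 (S = 85): continuation = 1/1.05·[0.5000·0.0000 + 0.5000·0.4814] = 0.2293; exercise value = 0.0000 ≤ continuation, so V_0 = 0.2293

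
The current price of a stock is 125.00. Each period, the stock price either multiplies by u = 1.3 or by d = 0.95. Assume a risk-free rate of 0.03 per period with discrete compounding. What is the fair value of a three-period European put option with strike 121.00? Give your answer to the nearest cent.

Risk-neutral probability p = (1 + 0.03 − 0.95)/(1.3 − 0.95) = 0.0800/0.3500 = 0.2286
Terminal stock prices: S_uuu = 274.6, S_uud = 200.7, S_udd = 146.7, S_ddd = 107.2
Terminal payoffs (K − S): max(-153.6, 0) = 0, max(-79.69, 0) = 0, max(-25.66, 0) = 0, max(13.83, 0) = 13.83
Node uu (S = 211.3): V_uu = 1/1.03·[0.2286·0.0000 + 0.7714·0.0000] = 0.0000
Node ud (S = 154.4): V_ud = 1/1.03·[0.2286·0.0000 + 0.7714·0.0000] = 0.0000
Node dd (S = 112.8): V_dd = 1/1.03·[0.2286·0.0000 + 0.7714·13.8281] = 10.3567
Node u (S = 162.5): V_u = 1/1.03·[0.2286·0.0000 + 0.7714·0.0000] = 0.0000
Node d (S = 118.8): V_d = 1/1.03·[0.2286·0.0000 + 0.7714·10.3567] = 7.7568
Node 0 (S = 125): V_0 = 1/1.03·[0.2286·0.0000 + 0.7714·7.7568] = 5.8095

5.81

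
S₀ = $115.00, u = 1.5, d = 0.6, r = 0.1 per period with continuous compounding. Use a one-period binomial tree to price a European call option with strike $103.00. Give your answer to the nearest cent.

Risk-neutral probability p = (e^0.1 − 0.6)/(1.5 − 0.6) = 0.5052/0.9000 = 0.5613
Terminal stock prices: S_u = 172.5, S_d = 69
Terminal payoffs (S − K): max(69.5, 0) = 69.5, max(-34, 0) = 0
Node 0 (S = 115): V_0 = e^(−0.1)·[0.5613·69.5000 + 0.4387·0.0000] = 35.2981

$35.30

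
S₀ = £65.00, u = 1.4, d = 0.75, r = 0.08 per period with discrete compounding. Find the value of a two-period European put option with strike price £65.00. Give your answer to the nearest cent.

Risk-neutral probability p = (1 + 0.08 − 0.75)/(1.4 − 0.75) = 0.3300/0.6500 = 0.5077
Terminal stock prices: S_uu = 127.4, S_ud = 68.25, S_dd = 36.56
Terminal payoffs (K − S): max(-62.4, 0) = 0, max(-3.25, 0) = 0, max(28.44, 0) = 28.44
Node u (S = 91): V_u = 1/1.08·[0.5077·0.0000 + 0.4923·0.0000] = 0.0000
Node d (S = 48.75): V_d = 1/1.08·[0.5077·0.0000 + 0.4923·28.4375] = 12.9630
Node 0 (S = 65): V_0 = 1/1.08·[0.5077·0.0000 + 0.4923·12.9630] = 5.9090

£5.91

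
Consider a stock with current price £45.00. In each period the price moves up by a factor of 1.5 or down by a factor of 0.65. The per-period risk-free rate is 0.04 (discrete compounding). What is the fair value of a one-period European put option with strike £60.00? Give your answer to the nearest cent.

Risk-neutral probability p = (1 + 0.04 − 0.65)/(1.5 − 0.65) = 0.3900/0.8500 = 0.4588
Terminal stock prices: S_u = 67.5, S_d = 29.25
Terminal payoffs (K − S): max(-7.5, 0) = 0, max(30.75, 0) = 30.75
Node 0 (S = 45): V_0 = 1/1.04·[0.4588·0.0000 + 0.5412·30.7500] = 16.0011

£16.00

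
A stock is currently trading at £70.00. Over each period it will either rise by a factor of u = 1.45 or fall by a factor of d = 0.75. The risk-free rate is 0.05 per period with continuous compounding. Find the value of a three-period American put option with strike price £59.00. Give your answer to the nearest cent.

£6.22

Risk-neutral probability p = (e^0.05 − 0.75)/(1.45 − 0.75) = 0.3013/0.7000 = 0.4304
Terminal stock prices: S_uuu = 213.4, S_uud = 110.4, S_udd = 57.09, S_ddd = 29.53
Terminal payoffs (K − S): max(-154.4, 0) = 0, max(-51.38, 0) = 0, max(1.906, 0) = 1.906, max(29.47, 0) = 29.47
Node uu (S = 147.2): continuation = e^(−0.05)·[0.4304·0.0000 + 0.5696·0.0000] = 0.0000; exercise value = 0.0000 ≤ continuation, so V_uu = 0.0000
Node ud (S = 76.12): continuation = e^(−0.05)·[0.4304·0.0000 + 0.5696·1.9062] = 1.0329; exercise value = 0.0000 ≤ continuation, so V_ud = 1.0329
Node dd (S = 39.38): continuation = e^(−0.05)·[0.4304·1.9062 + 0.5696·29.4688] = 16.7475; exercise value = 19.6250 > continuation, so V_dd = 19.6250 (exercise)
Node u (S = 101.5): continuation = e^(−0.05)·[0.4304·0.0000 + 0.5696·1.0329] = 0.5596; exercise value = 0.0000 ≤ continuation, so V_u = 0.5596
Node d (S = 52.5): continuation = e^(−0.05)·[0.4304·1.0329 + 0.5696·19.6250] = 11.0563; exercise value = 6.5000 ≤ continuation, so V_d = 11.0563
Node 0 (S = 70): continuation = e^(−0.05)·[0.4304·0.5596 + 0.5696·11.0563] = 6.2198; exercise value = 0.0000 ≤ continuation, so V_0 = 6.2198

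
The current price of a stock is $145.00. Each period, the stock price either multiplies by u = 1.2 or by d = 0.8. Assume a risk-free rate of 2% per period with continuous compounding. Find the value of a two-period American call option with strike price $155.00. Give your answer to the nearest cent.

$15.67

Risk-neutral probability p = (e^0.02 − 0.8)/(1.2 − 0.8) = 0.2202/0.4000 = 0.5505
Terminal stock prices: S_uu = 208.8, S_ud = 139.2, S_dd = 92.8
Terminal payoffs (S − K): max(53.8, 0) = 53.8, max(-15.8, 0) = 0, max(-62.2, 0) = 0
Node u (S = 174): continuation = e^(−0.02)·[0.5505·53.8000 + 0.4495·0.0000] = 29.0306; exercise value = 19.0000 ≤ continuation, so V_u = 29.0306
Node d (S = 116): continuation = e^(−0.02)·[0.5505·0.0000 + 0.4495·0.0000] = 0.0000; exercise value = 0.0000 ≤ continuation, so V_d = 0.0000
Node 0 (S = 145): continuation = e^(−0.02)·[0.5505·29.0306 + 0.4495·0.0000] = 15.6650; exercise value = 0.0000 ≤ continuation, so V_0 = 15.6650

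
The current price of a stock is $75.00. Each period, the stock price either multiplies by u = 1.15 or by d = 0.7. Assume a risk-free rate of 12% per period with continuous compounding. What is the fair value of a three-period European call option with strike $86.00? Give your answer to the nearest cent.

Risk-neutral probability p = (e^0.12 − 0.7)/(1.15 − 0.7) = 0.4275/0.4500 = 0.9500
Terminal stock prices: S_uuu = 114.1, S_uud = 69.43, S_udd = 42.26, S_ddd = 25.72
Terminal payoffs (S − K): max(28.07, 0) = 28.07, max(-16.57, 0) = 0, max(-43.74, 0) = 0, max(-60.28, 0) = 0
Node uu (S = 99.19): V_uu = e^(−0.12)·[0.9500·28.0656 + 0.0500·0.0000] = 23.6472
Node ud (S = 60.37): V_ud = e^(−0.12)·[0.9500·0.0000 + 0.0500·0.0000] = 0.0000
Node dd (S = 36.75): V_dd = e^(−0.12)·[0.9500·0.0000 + 0.0500·0.0000] = 0.0000
Node u (S = 86.25): V_u = e^(−0.12)·[0.9500·23.6472 + 0.0500·0.0000] = 19.9244
Node d (S = 52.5): V_d = e^(−0.12)·[0.9500·0.0000 + 0.0500·0.0000] = 0.0000
Node 0 (S = 75): V_0 = e^(−0.12)·[0.9500·19.9244 + 0.0500·0.0000] = 16.7877

$16.79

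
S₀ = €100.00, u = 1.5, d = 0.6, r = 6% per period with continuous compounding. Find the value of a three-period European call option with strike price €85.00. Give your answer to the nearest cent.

Risk-neutral probability p = (e^0.06 − 0.6)/(1.5 − 0.6) = 0.4618/0.9000 = 0.5132
Terminal stock prices: S_uuu = 337.5, S_uud = 135, S_udd = 54, S_ddd = 21.6
Terminal payoffs (S − K): max(252.5, 0) = 252.5, max(50, 0) = 50, max(-31, 0) = 0, max(-63.4, 0) = 0
Node uu (S = 225): V_uu = e^(−0.06)·[0.5132·252.5000 + 0.4868·50.0000] = 144.9500
Node ud (S = 90): V_ud = e^(−0.06)·[0.5132·50.0000 + 0.4868·0.0000] = 24.1634
Node dd (S = 36): V_dd = e^(−0.06)·[0.5132·0.0000 + 0.4868·0.0000] = 0.0000
Node u (S = 150): V_u = e^(−0.06)·[0.5132·144.9500 + 0.4868·24.1634] = 81.1286
Node d (S = 60): V_d = e^(−0.06)·[0.5132·24.1634 + 0.4868·0.0000] = 11.6774
Node 0 (S = 100): V_0 = e^(−0.06)·[0.5132·81.1286 + 0.4868·11.6774] = 44.5609

€44.56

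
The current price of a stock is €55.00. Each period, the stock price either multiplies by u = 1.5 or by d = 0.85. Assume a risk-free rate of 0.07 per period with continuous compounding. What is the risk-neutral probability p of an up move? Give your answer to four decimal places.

p = 0.3423

Risk-neutral probability p = (e^0.07 − 0.85)/(1.5 − 0.85) = 0.2225/0.6500 = 0.3423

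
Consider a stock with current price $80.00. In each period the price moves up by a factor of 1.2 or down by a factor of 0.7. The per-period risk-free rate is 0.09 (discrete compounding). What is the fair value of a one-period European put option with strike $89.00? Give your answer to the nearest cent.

Risk-neutral probability p = (1 + 0.09 − 0.7)/(1.2 − 0.7) = 0.3900/0.5000 = 0.7800
Terminal stock prices: S_u = 96, S_d = 56
Terminal payoffs (K − S): max(-7, 0) = 0, max(33, 0) = 33
Node 0 (S = 80): V_0 = 1/1.09·[0.7800·0.0000 + 0.2200·33.0000] = 6.6606

$6.66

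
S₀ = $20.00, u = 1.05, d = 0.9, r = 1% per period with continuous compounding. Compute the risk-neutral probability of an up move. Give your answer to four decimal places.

Risk-neutral probability p = (e^0.01 − 0.9)/(1.05 − 0.9) = 0.1101/0.1500 = 0.7337

p = 0.7337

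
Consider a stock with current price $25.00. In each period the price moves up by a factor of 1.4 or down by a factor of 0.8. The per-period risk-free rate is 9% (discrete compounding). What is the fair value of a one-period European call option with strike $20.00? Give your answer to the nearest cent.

Risk-neutral probability p = (1 + 0.09 − 0.8)/(1.4 − 0.8) = 0.2900/0.6000 = 0.4833
Terminal stock prices: S_u = 35, S_d = 20
Terminal payoffs (S − K): max(15, 0) = 15, max(0, 0) = 0
Node 0 (S = 25): V_0 = 1/1.09·[0.4833·15.0000 + 0.5167·0.0000] = 6.6514

$6.65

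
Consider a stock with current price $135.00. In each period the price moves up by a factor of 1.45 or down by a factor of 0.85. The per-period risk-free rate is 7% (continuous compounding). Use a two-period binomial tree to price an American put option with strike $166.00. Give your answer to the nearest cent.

$31.00

Risk-neutral probability p = (e^0.07 − 0.85)/(1.45 − 0.85) = 0.2225/0.6000 = 0.3708
Terminal stock prices: S_uu = 283.8, S_ud = 166.4, S_dd = 97.54
Terminal payoffs (K − S): max(-117.8, 0) = 0, max(-0.3875, 0) = 0, max(68.46, 0) = 68.46
Node u (S = 195.8): continuation = e^(−0.07)·[0.3708·0.0000 + 0.6292·0.0000] = 0.0000; exercise value = 0.0000 ≤ continuation, so V_u = 0.0000
Node d (S = 114.8): continuation = e^(−0.07)·[0.3708·0.0000 + 0.6292·68.4625] = 40.1614; exercise value = 51.2500 > continuation, so V_d = 51.2500 (exercise)
Node 0 (S = 135): continuation = e^(−0.07)·[0.3708·0.0000 + 0.6292·51.2500] = 30.0642; exercise value = 31.0000 > continuation, so V_0 = 31.0000 (exercise)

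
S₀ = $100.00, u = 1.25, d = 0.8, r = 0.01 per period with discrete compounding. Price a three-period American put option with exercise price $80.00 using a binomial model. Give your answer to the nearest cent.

$4.46

Risk-neutral probability p = (1 + 0.01 − 0.8)/(1.25 − 0.8) = 0.2100/0.4500 = 0.4667
Terminal stock prices: S_uuu = 195.3, S_uud = 125, S_udd = 80, S_ddd = 51.2
Terminal payoffs (K − S): max(-115.3, 0) = 0, max(-45, 0) = 0, max(0, 0) = 0, max(28.8, 0) = 28.8
Node uu (S = 156.2): continuation = 1/1.01·[0.4667·0.0000 + 0.5333·0.0000] = 0.0000; exercise value = 0.0000 ≤ continuation, so V_uu = 0.0000
Node ud (S = 100): continuation = 1/1.01·[0.4667·0.0000 + 0.5333·0.0000] = 0.0000; exercise value = 0.0000 ≤ continuation, so V_ud = 0.0000
Node dd (S = 64): continuation = 1/1.01·[0.4667·0.0000 + 0.5333·28.8000] = 15.2079; exercise value = 16.0000 > continuation, so V_dd = 16.0000 (exercise)
Node u (S = 125): continuation = 1/1.01·[0.4667·0.0000 + 0.5333·0.0000] = 0.0000; exercise value = 0.0000 ≤ continuation, so V_u = 0.0000
Node d (S = 80): continuation = 1/1.01·[0.4667·0.0000 + 0.5333·16.0000] = 8.4488; exercise value = 0.0000 ≤ continuation, so V_d = 8.4488
Node 0 (S = 100): continuation = 1/1.01·[0.4667·0.0000 + 0.5333·8.4488] = 4.4614; exercise value = 0.0000 ≤ continuation, so V_0 = 4.4614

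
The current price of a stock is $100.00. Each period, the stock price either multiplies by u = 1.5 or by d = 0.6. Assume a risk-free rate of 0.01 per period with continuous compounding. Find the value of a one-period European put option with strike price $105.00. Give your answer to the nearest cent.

Risk-neutral probability p = (e^0.01 − 0.6)/(1.5 − 0.6) = 0.4101/0.9000 = 0.4556
Terminal stock prices: S_u = 150, S_d = 60
Terminal payoffs (K − S): max(-45, 0) = 0, max(45, 0) = 45
Node 0 (S = 100): V_0 = e^(−0.01)·[0.4556·0.0000 + 0.5444·45.0000] = 24.2537

$24.25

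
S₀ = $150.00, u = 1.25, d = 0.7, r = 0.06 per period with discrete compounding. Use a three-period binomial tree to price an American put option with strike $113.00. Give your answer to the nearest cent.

Risk-neutral probability p = (1 + 0.06 − 0.7)/(1.25 − 0.7) = 0.3600/0.5500 = 0.6545
Terminal stock prices: S_uuu = 293, S_uud = 164.1, S_udd = 91.87, S_ddd = 51.45
Terminal payoffs (K − S): max(-180, 0) = 0, max(-51.06, 0) = 0, max(21.13, 0) = 21.13, max(61.55, 0) = 61.55
Node uu (S = 234.4): continuation = 1/1.06·[0.6545·0.0000 + 0.3455·0.0000] = 0.0000; exercise value = 0.0000 ≤ continuation, so V_uu = 0.0000
Node ud (S = 131.2): continuation = 1/1.06·[0.6545·0.0000 + 0.3455·21.1250] = 6.8846; exercise value = 0.0000 ≤ continuation, so V_ud = 6.8846
Node dd (S = 73.5): continuation = 1/1.06·[0.6545·21.1250 + 0.3455·61.5500] = 33.1038; exercise value = 39.5000 > continuation, so V_dd = 39.5000 (exercise)
Node u (S = 187.5): continuation = 1/1.06·[0.6545·0.0000 + 0.3455·6.8846] = 2.2437; exercise value = 0.0000 ≤ continuation, so V_u = 2.2437
Node d (S = 105): continuation = 1/1.06·[0.6545·6.8846 + 0.3455·39.5000] = 17.1243; exercise value = 8.0000 ≤ continuation, so V_d = 17.1243
Node 0 (S = 150): continuation = 1/1.06·[0.6545·2.2437 + 0.3455·17.1243] = 6.9663; exercise value = 0.0000 ≤ continuation, so V_0 = 6.9663

$6.97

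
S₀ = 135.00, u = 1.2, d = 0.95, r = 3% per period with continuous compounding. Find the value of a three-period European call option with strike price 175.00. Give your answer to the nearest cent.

3.64

Risk-neutral probability p = (e^0.03 − 0.95)/(1.2 − 0.95) = 0.0805/0.2500 = 0.3218
Terminal stock prices: S_uuu = 233.3, S_uud = 184.7, S_udd = 146.2, S_ddd = 115.7
Terminal payoffs (S − K): max(58.28, 0) = 58.28, max(9.68, 0) = 9.68, max(-28.8, 0) = 0, max(-59.25, 0) = 0
Node uu (S = 194.4): V_uu = e^(−0.03)·[0.3218·58.2800 + 0.6782·9.6800] = 24.5720
Node ud (S = 153.9): V_ud = e^(−0.03)·[0.3218·9.6800 + 0.6782·0.0000] = 3.0231
Node dd (S = 121.8): V_dd = e^(−0.03)·[0.3218·0.0000 + 0.6782·0.0000] = 0.0000
Node u (S = 162): V_u = e^(−0.03)·[0.3218·24.5720 + 0.6782·3.0231] = 9.6637
Node d (S = 128.2): V_d = e^(−0.03)·[0.3218·3.0231 + 0.6782·0.0000] = 0.9441
Node 0 (S = 135): V_0 = e^(−0.03)·[0.3218·9.6637 + 0.6782·0.9441] = 3.6394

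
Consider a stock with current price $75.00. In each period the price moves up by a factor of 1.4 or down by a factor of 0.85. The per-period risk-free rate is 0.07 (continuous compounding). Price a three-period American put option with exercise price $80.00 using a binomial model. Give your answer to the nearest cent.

Risk-neutral probability p = (e^0.07 − 0.85)/(1.4 − 0.85) = 0.2225/0.5500 = 0.4046
Terminal stock prices: S_uuu = 205.8, S_uud = 124.9, S_udd = 75.86, S_ddd = 46.06
Terminal payoffs (K − S): max(-125.8, 0) = 0, max(-44.95, 0) = 0, max(4.138, 0) = 4.138, max(33.94, 0) = 33.94
Node uu (S = 147): continuation = e^(−0.07)·[0.4046·0.0000 + 0.5954·0.0000] = 0.0000; exercise value = 0.0000 ≤ continuation, so V_uu = 0.0000
Node ud (S = 89.25): continuation = e^(−0.07)·[0.4046·0.0000 + 0.5954·4.1375] = 2.2971; exercise value = 0.0000 ≤ continuation, so V_ud = 2.2971
Node dd (S = 54.19): continuation = e^(−0.07)·[0.4046·4.1375 + 0.5954·33.9406] = 20.4040; exercise value = 25.8125 > continuation, so V_dd = 25.8125 (exercise)
Node u (S = 105): continuation = e^(−0.07)·[0.4046·0.0000 + 0.5954·2.2971] = 1.2753; exercise value = 0.0000 ≤ continuation, so V_u = 1.2753
Node d (S = 63.75): continuation = e^(−0.07)·[0.4046·2.2971 + 0.5954·25.8125] = 15.1972; exercise value = 16.2500 > continuation, so V_d = 16.2500 (exercise)
Node 0 (S = 75): continuation = e^(−0.07)·[0.4046·1.2753 + 0.5954·16.2500] = 9.5028; exercise value = 5.0000 ≤ continuation, so V_0 = 9.5028

$9.50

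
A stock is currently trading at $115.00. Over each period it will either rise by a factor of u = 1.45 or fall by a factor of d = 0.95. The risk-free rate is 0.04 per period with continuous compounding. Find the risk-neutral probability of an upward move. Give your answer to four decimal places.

Risk-neutral probability p = (e^0.04 − 0.95)/(1.45 − 0.95) = 0.0908/0.5000 = 0.1816

p = 0.1816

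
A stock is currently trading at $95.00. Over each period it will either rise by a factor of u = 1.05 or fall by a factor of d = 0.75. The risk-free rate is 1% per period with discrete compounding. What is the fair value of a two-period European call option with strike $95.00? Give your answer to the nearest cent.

$7.17

Risk-neutral probability p = (1 + 0.01 − 0.75)/(1.05 − 0.75) = 0.2600/0.3000 = 0.8667
Terminal stock prices: S_uu = 104.7, S_ud = 74.81, S_dd = 53.44
Terminal payoffs (S − K): max(9.737, 0) = 9.737, max(-20.19, 0) = 0, max(-41.56, 0) = 0
Node u (S = 99.75): V_u = 1/1.01·[0.8667·9.7375 + 0.1333·0.0000] = 8.3556
Node d (S = 71.25): V_d = 1/1.01·[0.8667·0.0000 + 0.1333·0.0000] = 0.0000
Node 0 (S = 95): V_0 = 1/1.01·[0.8667·8.3556 + 0.1333·0.0000] = 7.1698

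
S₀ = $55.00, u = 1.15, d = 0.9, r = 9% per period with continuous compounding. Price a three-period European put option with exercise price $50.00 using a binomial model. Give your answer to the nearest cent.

$0.08

Risk-neutral probability p = (e^0.09 − 0.9)/(1.15 − 0.9) = 0.1942/0.2500 = 0.7767
Terminal stock prices: S_uuu = 83.65, S_uud = 65.46, S_udd = 51.23, S_ddd = 40.1
Terminal payoffs (K − S): max(-33.65, 0) = 0, max(-15.46, 0) = 0, max(-1.232, 0) = 0, max(9.905, 0) = 9.905
Node uu (S = 72.74): V_uu = e^(−0.09)·[0.7767·0.0000 + 0.2233·0.0000] = 0.0000
Node ud (S = 56.92): V_ud = e^(−0.09)·[0.7767·0.0000 + 0.2233·0.0000] = 0.0000
Node dd (S = 44.55): V_dd = e^(−0.09)·[0.7767·0.0000 + 0.2233·9.9050] = 2.0214
Node u (S = 63.25): V_u = e^(−0.09)·[0.7767·0.0000 + 0.2233·0.0000] = 0.0000
Node d (S = 49.5): V_d = e^(−0.09)·[0.7767·0.0000 + 0.2233·2.0214] = 0.4125
Node 0 (S = 55): V_0 = e^(−0.09)·[0.7767·0.0000 + 0.2233·0.4125] = 0.0842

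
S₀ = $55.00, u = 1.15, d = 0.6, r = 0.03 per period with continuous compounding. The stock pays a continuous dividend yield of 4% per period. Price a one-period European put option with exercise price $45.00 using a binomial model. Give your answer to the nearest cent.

$3.39

Per-period risk-free factor R = e^0.03 = 1.0305; dividend-adjusted growth = e^(0.03−0.04) = 0.9900.
Risk-neutral probability p = (0.9900 − 0.6)/(1.15 − 0.6) = 0.3900/0.5500 = 0.7092
Terminal stock prices: S_u = 63.25, S_d = 33
Terminal payoffs (K − S): max(-18.25, 0) = 0, max(12, 0) = 12
Node 0 (S = 55): V_0 = e^(−0.03)·[0.7092·0.0000 + 0.2908·12.0000] = 3.3867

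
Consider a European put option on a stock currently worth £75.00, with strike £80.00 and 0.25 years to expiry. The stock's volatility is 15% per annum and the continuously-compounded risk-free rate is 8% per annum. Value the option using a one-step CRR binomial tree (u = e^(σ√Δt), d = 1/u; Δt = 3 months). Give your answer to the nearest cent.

CRR parameters: u = e^(σ√Δt) = e^(0.15·√0.25) = 1.0779, d = 1/u = 0.9277
Per-period rate: rΔt = 0.08·0.25 = 0.02, so R = e^0.02 = 1.0202
Risk-neutral probability p = (e^0.02 − 0.9277)/(1.0779 − 0.9277) = 0.0925/0.1501 = 0.6158
Terminal stock prices: S_u = 80.84, S_d = 69.58
Terminal payoffs (K − S): max(-0.8413, 0) = 0, max(10.42, 0) = 10.42
Node 0 (S = 75): V_0 = e^(−0.02)·[0.6158·0.0000 + 0.3842·10.4192] = 3.9237

£3.92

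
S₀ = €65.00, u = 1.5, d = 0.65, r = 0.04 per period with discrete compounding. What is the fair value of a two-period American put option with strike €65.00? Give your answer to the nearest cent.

€12.21

Risk-neutral probability p = (1 + 0.04 − 0.65)/(1.5 − 0.65) = 0.3900/0.8500 = 0.4588
Terminal stock prices: S_uu = 146.2, S_ud = 63.38, S_dd = 27.46
Terminal payoffs (K − S): max(-81.25, 0) = 0, max(1.625, 0) = 1.625, max(37.54, 0) = 37.54
Node u (S = 97.5): continuation = 1/1.04·[0.4588·0.0000 + 0.5412·1.6250] = 0.8456; exercise value = 0.0000 ≤ continuation, so V_u = 0.8456
Node d (S = 42.25): continuation = 1/1.04·[0.4588·1.6250 + 0.5412·37.5375] = 20.2500; exercise value = 22.7500 > continuation, so V_d = 22.7500 (exercise)
Node 0 (S = 65): continuation = 1/1.04·[0.4588·0.8456 + 0.5412·22.7500] = 12.2113; exercise value = 0.0000 ≤ continuation, so V_0 = 12.2113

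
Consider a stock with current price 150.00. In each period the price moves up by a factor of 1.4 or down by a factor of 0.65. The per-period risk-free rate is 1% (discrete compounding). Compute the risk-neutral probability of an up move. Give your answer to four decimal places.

p = 0.4800

Risk-neutral probability p = (1 + 0.01 − 0.65)/(1.4 − 0.65) = 0.3600/0.7500 = 0.4800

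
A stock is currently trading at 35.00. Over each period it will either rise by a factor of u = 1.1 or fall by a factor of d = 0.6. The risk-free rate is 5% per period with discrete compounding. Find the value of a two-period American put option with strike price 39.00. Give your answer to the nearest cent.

Risk-neutral probability p = (1 + 0.05 − 0.6)/(1.1 − 0.6) = 0.4500/0.5000 = 0.9000
Terminal stock prices: S_uu = 42.35, S_ud = 23.1, S_dd = 12.6
Terminal payoffs (K − S): max(-3.35, 0) = 0, max(15.9, 0) = 15.9, max(26.4, 0) = 26.4
Node u (S = 38.5): continuation = 1/1.05·[0.9000·0.0000 + 0.1000·15.9000] = 1.5143; exercise value = 0.5000 ≤ continuation, so V_u = 1.5143
Node d (S = 21): continuation = 1/1.05·[0.9000·15.9000 + 0.1000·26.4000] = 16.1429; exercise value = 18.0000 > continuation, so V_d = 18.0000 (exercise)
Node 0 (S = 35): continuation = 1/1.05·[0.9000·1.5143 + 0.1000·18.0000] = 3.0122; exercise value = 4.0000 > continuation, so V_0 = 4.0000 (exercise)

4.00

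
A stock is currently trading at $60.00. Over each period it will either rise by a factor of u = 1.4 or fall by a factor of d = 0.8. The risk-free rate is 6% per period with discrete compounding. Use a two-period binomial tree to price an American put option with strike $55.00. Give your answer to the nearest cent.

Risk-neutral probability p = (1 + 0.06 − 0.8)/(1.4 − 0.8) = 0.2600/0.6000 = 0.4333
Terminal stock prices: S_uu = 117.6, S_ud = 67.2, S_dd = 38.4
Terminal payoffs (K − S): max(-62.6, 0) = 0, max(-12.2, 0) = 0, max(16.6, 0) = 16.6
Node u (S = 84): continuation = 1/1.06·[0.4333·0.0000 + 0.5667·0.0000] = 0.0000; exercise value = 0.0000 ≤ continuation, so V_u = 0.0000
Node d (S = 48): continuation = 1/1.06·[0.4333·0.0000 + 0.5667·16.6000] = 8.8742; exercise value = 7.0000 ≤ continuation, so V_d = 8.8742
Node 0 (S = 60): continuation = 1/1.06·[0.4333·0.0000 + 0.5667·8.8742] = 4.7441; exercise value = 0.0000 ≤ continuation, so V_0 = 4.7441

$4.74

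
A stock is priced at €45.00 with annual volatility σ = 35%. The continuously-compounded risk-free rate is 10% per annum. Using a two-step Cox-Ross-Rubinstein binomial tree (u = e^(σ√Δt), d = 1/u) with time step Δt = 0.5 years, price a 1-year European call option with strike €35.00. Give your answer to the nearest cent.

€14.77

CRR parameters: u = e^(σ√Δt) = e^(0.35·√0.5) = 1.2808, d = 1/u = 0.7808
Per-period rate: rΔt = 0.1·0.5 = 0.05, so R = e^0.05 = 1.0513
Risk-neutral probability p = (e^0.05 − 0.7808)/(1.2808 − 0.7808) = 0.2705/0.5000 = 0.5410
Terminal stock prices: S_uu = 73.82, S_ud = 45, S_dd = 27.43
Terminal payoffs (S − K): max(38.82, 0) = 38.82, max(10, 0) = 10, max(-7.569, 0) = 0
Node u (S = 57.64): V_u = e^(−0.05)·[0.5410·38.8206 + 0.4590·10.0000] = 24.3431
Node d (S = 35.13): V_d = e^(−0.05)·[0.5410·10.0000 + 0.4590·0.0000] = 5.1459
Node 0 (S = 45): V_0 = e^(−0.05)·[0.5410·24.3431 + 0.4590·5.1459] = 14.7737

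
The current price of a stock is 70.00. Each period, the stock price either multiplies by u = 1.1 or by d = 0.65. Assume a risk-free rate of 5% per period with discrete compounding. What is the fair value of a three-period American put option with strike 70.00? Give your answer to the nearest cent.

5.51

Risk-neutral probability p = (1 + 0.05 − 0.65)/(1.1 − 0.65) = 0.4000/0.4500 = 0.8889
Terminal stock prices: S_uuu = 93.17, S_uud = 55.06, S_udd = 32.53, S_ddd = 19.22
Terminal payoffs (K − S): max(-23.17, 0) = 0, max(14.94, 0) = 14.94, max(37.47, 0) = 37.47, max(50.78, 0) = 50.78
Node uu (S = 84.7): continuation = 1/1.05·[0.8889·0.0000 + 0.1111·14.9450] = 1.5815; exercise value = 0.0000 ≤ continuation, so V_uu = 1.5815
Node ud (S = 50.05): continuation = 1/1.05·[0.8889·14.9450 + 0.1111·37.4675] = 16.6167; exercise value = 19.9500 > continuation, so V_ud = 19.9500 (exercise)
Node dd (S = 29.58): continuation = 1/1.05·[0.8889·37.4675 + 0.1111·50.7763] = 37.0917; exercise value = 40.4250 > continuation, so V_dd = 40.4250 (exercise)
Node u (S = 77): continuation = 1/1.05·[0.8889·1.5815 + 0.1111·19.9500] = 3.4499; exercise value = 0.0000 ≤ continuation, so V_u = 3.4499
Node d (S = 45.5): continuation = 1/1.05·[0.8889·19.9500 + 0.1111·40.4250] = 21.1667; exercise value = 24.5000 > continuation, so V_d = 24.5000 (exercise)
Node 0 (S = 70): continuation = 1/1.05·[0.8889·3.4499 + 0.1111·24.5000] = 5.5132; exercise value = 0.0000 ≤ continuation, so V_0 = 5.5132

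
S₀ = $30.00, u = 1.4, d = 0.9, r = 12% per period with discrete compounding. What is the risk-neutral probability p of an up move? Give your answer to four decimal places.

p = 0.4400

Risk-neutral probability p = (1 + 0.12 − 0.9)/(1.4 − 0.9) = 0.2200/0.5000 = 0.4400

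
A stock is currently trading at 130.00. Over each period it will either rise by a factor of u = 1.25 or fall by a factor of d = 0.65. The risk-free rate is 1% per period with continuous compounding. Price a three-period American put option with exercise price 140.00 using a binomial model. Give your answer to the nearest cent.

31.17

Risk-neutral probability p = (e^0.01 − 0.65)/(1.25 − 0.65) = 0.3601/0.6000 = 0.6001
Terminal stock prices: S_uuu = 253.9, S_uud = 132, S_udd = 68.66, S_ddd = 35.7
Terminal payoffs (K − S): max(-113.9, 0) = 0, max(7.969, 0) = 7.969, max(71.34, 0) = 71.34, max(104.3, 0) = 104.3
Node uu (S = 203.1): continuation = e^(−0.01)·[0.6001·0.0000 + 0.3999·7.9688] = 3.1551; exercise value = 0.0000 ≤ continuation, so V_uu = 3.1551
Node ud (S = 105.6): continuation = e^(−0.01)·[0.6001·7.9688 + 0.3999·71.3438] = 32.9820; exercise value = 34.3750 > continuation, so V_ud = 34.3750 (exercise)
Node dd (S = 54.93): continuation = e^(−0.01)·[0.6001·71.3438 + 0.3999·104.2987] = 83.6820; exercise value = 85.0750 > continuation, so V_dd = 85.0750 (exercise)
Node u (S = 162.5): continuation = e^(−0.01)·[0.6001·3.1551 + 0.3999·34.3750] = 15.4848; exercise value = 0.0000 ≤ continuation, so V_u = 15.4848
Node d (S = 84.5): continuation = e^(−0.01)·[0.6001·34.3750 + 0.3999·85.0750] = 54.1070; exercise value = 55.5000 > continuation, so V_d = 55.5000 (exercise)
Node 0 (S = 130): continuation = e^(−0.01)·[0.6001·15.4848 + 0.3999·55.5000] = 31.1743; exercise value = 10.0000 ≤ continuation, so V_0 = 31.1743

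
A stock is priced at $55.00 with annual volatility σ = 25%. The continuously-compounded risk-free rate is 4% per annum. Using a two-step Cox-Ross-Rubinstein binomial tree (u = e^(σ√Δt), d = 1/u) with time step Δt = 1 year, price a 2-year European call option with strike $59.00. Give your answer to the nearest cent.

CRR parameters: u = e^(σ√Δt) = e^(0.25·√1) = 1.2840, d = 1/u = 0.7788
Per-period rate: rΔt = 0.04·1 = 0.04, so R = e^0.04 = 1.0408
Risk-neutral probability p = (e^0.04 − 0.7788)/(1.2840 − 0.7788) = 0.2620/0.5052 = 0.5186
Terminal stock prices: S_uu = 90.68, S_ud = 55, S_dd = 33.36
Terminal payoffs (S − K): max(31.68, 0) = 31.68, max(-4, 0) = 0, max(-25.64, 0) = 0
Node u (S = 70.62): V_u = e^(−0.04)·[0.5186·31.6797 + 0.4814·0.0000] = 15.7849
Node d (S = 42.83): V_d = e^(−0.04)·[0.5186·0.0000 + 0.4814·0.0000] = 0.0000
Node 0 (S = 55): V_0 = e^(−0.04)·[0.5186·15.7849 + 0.4814·0.0000] = 7.8651

$7.87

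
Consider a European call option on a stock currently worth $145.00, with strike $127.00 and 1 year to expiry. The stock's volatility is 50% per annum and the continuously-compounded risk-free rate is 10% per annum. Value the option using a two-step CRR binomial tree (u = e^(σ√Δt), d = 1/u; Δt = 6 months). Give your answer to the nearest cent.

CRR parameters: u = e^(σ√Δt) = e^(0.5·√0.5) = 1.4241, d = 1/u = 0.7022
Per-period rate: rΔt = 0.1·0.5 = 0.05, so R = e^0.05 = 1.0513
Risk-neutral probability p = (e^0.05 − 0.7022)/(1.4241 − 0.7022) = 0.3491/0.7219 = 0.4835
Terminal stock prices: S_uu = 294.1, S_ud = 145, S_dd = 71.49
Terminal payoffs (S − K): max(167.1, 0) = 167.1, max(18, 0) = 18, max(-55.51, 0) = 0
Node u (S = 206.5): V_u = e^(−0.05)·[0.4835·167.0767 + 0.5165·18.0000] = 85.6911
Node d (S = 101.8): V_d = e^(−0.05)·[0.4835·18.0000 + 0.5165·0.0000] = 8.2792
Node 0 (S = 145): V_0 = e^(−0.05)·[0.4835·85.6911 + 0.5165·8.2792] = 43.4817

$43.48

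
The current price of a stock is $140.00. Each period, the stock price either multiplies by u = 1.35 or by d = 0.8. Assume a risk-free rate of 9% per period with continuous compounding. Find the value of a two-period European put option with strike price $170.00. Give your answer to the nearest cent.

Risk-neutral probability p = (e^0.09 − 0.8)/(1.35 − 0.8) = 0.2942/0.5500 = 0.5349
Terminal stock prices: S_uu = 255.2, S_ud = 151.2, S_dd = 89.6
Terminal payoffs (K − S): max(-85.15, 0) = 0, max(18.8, 0) = 18.8, max(80.4, 0) = 80.4
Node u (S = 189): V_u = e^(−0.09)·[0.5349·0.0000 + 0.4651·18.8000] = 7.9920
Node d (S = 112): V_d = e^(−0.09)·[0.5349·18.8000 + 0.4651·80.4000] = 43.3683
Node 0 (S = 140): V_0 = e^(−0.09)·[0.5349·7.9920 + 0.4651·43.3683] = 22.3427

$22.34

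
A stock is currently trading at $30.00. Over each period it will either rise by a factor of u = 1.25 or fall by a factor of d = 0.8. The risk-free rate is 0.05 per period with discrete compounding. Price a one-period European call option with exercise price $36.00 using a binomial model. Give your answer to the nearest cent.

$0.79

Risk-neutral probability p = (1 + 0.05 − 0.8)/(1.25 − 0.8) = 0.2500/0.4500 = 0.5556
Terminal stock prices: S_u = 37.5, S_d = 24
Terminal payoffs (S − K): max(1.5, 0) = 1.5, max(-12, 0) = 0
Node 0 (S = 30): V_0 = 1/1.05·[0.5556·1.5000 + 0.4444·0.0000] = 0.7937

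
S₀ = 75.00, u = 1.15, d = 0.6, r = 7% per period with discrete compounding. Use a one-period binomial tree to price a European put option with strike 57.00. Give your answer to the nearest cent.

1.63

Risk-neutral probability p = (1 + 0.07 − 0.6)/(1.15 − 0.6) = 0.4700/0.5500 = 0.8545
Terminal stock prices: S_u = 86.25, S_d = 45
Terminal payoffs (K − S): max(-29.25, 0) = 0, max(12, 0) = 12
Node 0 (S = 75): V_0 = 1/1.07·[0.8545·0.0000 + 0.1455·12.0000] = 1.6313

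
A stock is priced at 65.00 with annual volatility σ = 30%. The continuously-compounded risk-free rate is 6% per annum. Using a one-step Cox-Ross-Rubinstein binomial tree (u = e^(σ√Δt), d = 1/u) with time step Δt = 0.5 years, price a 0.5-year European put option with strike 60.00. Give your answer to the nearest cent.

3.47

CRR parameters: u = e^(σ√Δt) = e^(0.3·√0.5) = 1.2363, d = 1/u = 0.8089
Per-period rate: rΔt = 0.06·0.5 = 0.03, so R = e^0.03 = 1.0305
Risk-neutral probability p = (e^0.03 − 0.8089)/(1.2363 − 0.8089) = 0.2216/0.4275 = 0.5184
Terminal stock prices: S_u = 80.36, S_d = 52.58
Terminal payoffs (K − S): max(-20.36, 0) = 0, max(7.424, 0) = 7.424
Node 0 (S = 65): V_0 = e^(−0.03)·[0.5184·0.0000 + 0.4816·7.4242] = 3.4698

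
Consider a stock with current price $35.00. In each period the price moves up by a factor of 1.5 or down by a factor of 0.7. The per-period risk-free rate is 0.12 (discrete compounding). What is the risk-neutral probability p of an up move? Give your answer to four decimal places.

Risk-neutral probability p = (1 + 0.12 − 0.7)/(1.5 − 0.7) = 0.4200/0.8000 = 0.5250

p = 0.5250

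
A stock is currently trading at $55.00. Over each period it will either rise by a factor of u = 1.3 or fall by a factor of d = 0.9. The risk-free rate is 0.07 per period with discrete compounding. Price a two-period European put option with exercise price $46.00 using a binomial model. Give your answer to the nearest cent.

$0.42

Risk-neutral probability p = (1 + 0.07 − 0.9)/(1.3 − 0.9) = 0.1700/0.4000 = 0.4250
Terminal stock prices: S_uu = 92.95, S_ud = 64.35, S_dd = 44.55
Terminal payoffs (K − S): max(-46.95, 0) = 0, max(-18.35, 0) = 0, max(1.45, 0) = 1.45
Node u (S = 71.5): V_u = 1/1.07·[0.4250·0.0000 + 0.5750·0.0000] = 0.0000
Node d (S = 49.5): V_d = 1/1.07·[0.4250·0.0000 + 0.5750·1.4500] = 0.7792
Node 0 (S = 55): V_0 = 1/1.07·[0.4250·0.0000 + 0.5750·0.7792] = 0.4187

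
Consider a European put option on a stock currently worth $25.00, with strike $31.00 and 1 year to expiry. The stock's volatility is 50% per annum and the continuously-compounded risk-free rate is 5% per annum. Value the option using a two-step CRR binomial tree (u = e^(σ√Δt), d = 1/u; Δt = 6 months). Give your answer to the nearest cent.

$8.24

CRR parameters: u = e^(σ√Δt) = e^(0.5·√0.5) = 1.4241, d = 1/u = 0.7022
Per-period rate: rΔt = 0.05·0.5 = 0.025, so R = e^0.025 = 1.0253
Risk-neutral probability p = (e^0.025 − 0.7022)/(1.4241 − 0.7022) = 0.3231/0.7219 = 0.4476
Terminal stock prices: S_uu = 50.7, S_ud = 25, S_dd = 12.33
Terminal payoffs (K − S): max(-19.7, 0) = 0, max(6, 0) = 6, max(18.67, 0) = 18.67
Node u (S = 35.6): V_u = e^(−0.025)·[0.4476·0.0000 + 0.5524·6.0000] = 3.2326
Node d (S = 17.55): V_d = e^(−0.025)·[0.4476·6.0000 + 0.5524·18.6733] = 12.6799
Node 0 (S = 25): V_0 = e^(−0.025)·[0.4476·3.2326 + 0.5524·12.6799] = 8.2428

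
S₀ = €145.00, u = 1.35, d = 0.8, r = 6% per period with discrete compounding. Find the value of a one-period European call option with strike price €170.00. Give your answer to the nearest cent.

Risk-neutral probability p = (1 + 0.06 − 0.8)/(1.35 − 0.8) = 0.2600/0.5500 = 0.4727
Terminal stock prices: S_u = 195.8, S_d = 116
Terminal payoffs (S − K): max(25.75, 0) = 25.75, max(-54, 0) = 0
Node 0 (S = 145): V_0 = 1/1.06·[0.4727·25.7500 + 0.5273·0.0000] = 11.4837

€11.48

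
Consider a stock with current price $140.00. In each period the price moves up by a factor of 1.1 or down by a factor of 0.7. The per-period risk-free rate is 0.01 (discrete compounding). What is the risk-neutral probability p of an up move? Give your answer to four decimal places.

p = 0.7750

Risk-neutral probability p = (1 + 0.01 − 0.7)/(1.1 − 0.7) = 0.3100/0.4000 = 0.7750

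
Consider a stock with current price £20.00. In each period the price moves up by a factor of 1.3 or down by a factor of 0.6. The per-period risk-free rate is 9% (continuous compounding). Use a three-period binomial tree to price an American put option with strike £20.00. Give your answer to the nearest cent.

£2.91

Risk-neutral probability p = (e^0.09 − 0.6)/(1.3 − 0.6) = 0.4942/0.7000 = 0.7060
Terminal stock prices: S_uuu = 43.94, S_uud = 20.28, S_udd = 9.36, S_ddd = 4.32
Terminal payoffs (K − S): max(-23.94, 0) = 0, max(-0.28, 0) = 0, max(10.64, 0) = 10.64, max(15.68, 0) = 15.68
Node uu (S = 33.8): continuation = e^(−0.09)·[0.7060·0.0000 + 0.2940·0.0000] = 0.0000; exercise value = 0.0000 ≤ continuation, so V_uu = 0.0000
Node ud (S = 15.6): continuation = e^(−0.09)·[0.7060·0.0000 + 0.2940·10.6400] = 2.8593; exercise value = 4.4000 > continuation, so V_ud = 4.4000 (exercise)
Node dd (S = 7.2): continuation = e^(−0.09)·[0.7060·10.6400 + 0.2940·15.6800] = 11.0786; exercise value = 12.8000 > continuation, so V_dd = 12.8000 (exercise)
Node u (S = 26): continuation = e^(−0.09)·[0.7060·0.0000 + 0.2940·4.4000] = 1.1824; exercise value = 0.0000 ≤ continuation, so V_u = 1.1824
Node d (S = 12): continuation = e^(−0.09)·[0.7060·4.4000 + 0.2940·12.8000] = 6.2786; exercise value = 8.0000 > continuation, so V_d = 8.0000 (exercise)
Node 0 (S = 20): continuation = e^(−0.09)·[0.7060·1.1824 + 0.2940·8.0000] = 2.9127; exercise value = 0.0000 ≤ continuation, so V_0 = 2.9127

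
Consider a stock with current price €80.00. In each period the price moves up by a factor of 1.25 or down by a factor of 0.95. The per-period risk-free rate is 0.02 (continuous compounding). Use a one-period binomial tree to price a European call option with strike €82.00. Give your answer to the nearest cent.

€4.13

Risk-neutral probability p = (e^0.02 − 0.95)/(1.25 − 0.95) = 0.0702/0.3000 = 0.2340
Terminal stock prices: S_u = 100, S_d = 76
Terminal payoffs (S − K): max(18, 0) = 18, max(-6, 0) = 0
Node 0 (S = 80): V_0 = e^(−0.02)·[0.2340·18.0000 + 0.7660·0.0000] = 4.1287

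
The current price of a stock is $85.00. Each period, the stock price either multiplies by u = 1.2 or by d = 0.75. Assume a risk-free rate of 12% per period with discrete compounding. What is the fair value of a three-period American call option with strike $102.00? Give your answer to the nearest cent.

Risk-neutral probability p = (1 + 0.12 − 0.75)/(1.2 − 0.75) = 0.3700/0.4500 = 0.8222
Terminal stock prices: S_uuu = 146.9, S_uud = 91.8, S_udd = 57.38, S_ddd = 35.86
Terminal payoffs (S − K): max(44.88, 0) = 44.88, max(-10.2, 0) = 0, max(-44.62, 0) = 0, max(-66.14, 0) = 0
Node uu (S = 122.4): continuation = 1/1.12·[0.8222·44.8800 + 0.1778·0.0000] = 32.9476; exercise value = 20.4000 ≤ continuation, so V_uu = 32.9476
Node ud (S = 76.5): continuation = 1/1.12·[0.8222·0.0000 + 0.1778·0.0000] = 0.0000; exercise value = 0.0000 ≤ continuation, so V_ud = 0.0000
Node dd (S = 47.81): continuation = 1/1.12·[0.8222·0.0000 + 0.1778·0.0000] = 0.0000; exercise value = 0.0000 ≤ continuation, so V_dd = 0.0000
Node u (S = 102): continuation = 1/1.12·[0.8222·32.9476 + 0.1778·0.0000] = 24.1877; exercise value = 0.0000 ≤ continuation, so V_u = 24.1877
Node d (S = 63.75): continuation = 1/1.12·[0.8222·0.0000 + 0.1778·0.0000] = 0.0000; exercise value = 0.0000 ≤ continuation, so V_d = 0.0000
Node 0 (S = 85): continuation = 1/1.12·[0.8222·24.1877 + 0.1778·0.0000] = 17.7569; exercise value = 0.0000 ≤ continuation, so V_0 = 17.7569

$17.76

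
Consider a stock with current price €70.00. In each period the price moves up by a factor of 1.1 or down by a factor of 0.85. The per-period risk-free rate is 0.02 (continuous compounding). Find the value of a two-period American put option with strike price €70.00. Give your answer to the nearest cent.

Risk-neutral probability p = (e^0.02 − 0.85)/(1.1 − 0.85) = 0.1702/0.2500 = 0.6808
Terminal stock prices: S_uu = 84.7, S_ud = 65.45, S_dd = 50.57
Terminal payoffs (K − S): max(-14.7, 0) = 0, max(4.55, 0) = 4.55, max(19.43, 0) = 19.43
Node u (S = 77): continuation = e^(−0.02)·[0.6808·0.0000 + 0.3192·4.5500] = 1.4236; exercise value = 0.0000 ≤ continuation, so V_u = 1.4236
Node d (S = 59.5): continuation = e^(−0.02)·[0.6808·4.5500 + 0.3192·19.4250] = 9.1139; exercise value = 10.5000 > continuation, so V_d = 10.5000 (exercise)
Node 0 (S = 70): continuation = e^(−0.02)·[0.6808·1.4236 + 0.3192·10.5000] = 4.2352; exercise value = 0.0000 ≤ continuation, so V_0 = 4.2352

€4.24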